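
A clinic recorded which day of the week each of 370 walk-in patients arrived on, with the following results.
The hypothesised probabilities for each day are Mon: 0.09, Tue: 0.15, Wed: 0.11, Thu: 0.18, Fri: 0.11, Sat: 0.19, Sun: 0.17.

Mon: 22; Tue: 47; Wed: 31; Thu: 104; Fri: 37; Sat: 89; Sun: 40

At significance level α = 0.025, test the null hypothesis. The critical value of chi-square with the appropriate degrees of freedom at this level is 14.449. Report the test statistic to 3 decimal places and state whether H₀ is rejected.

42.098; reject

Expected counts E_i = n·p_i: 370×0.09 = 33.3, 370×0.15 = 55.5, 370×0.11 = 40.7, 370×0.18 = 66.6, 370×0.11 = 40.7, 370×0.19 = 70.3, 370×0.17 = 62.9.
χ² = (22−33.3)²/33.3 + (47−55.5)²/55.5 + (31−40.7)²/40.7 + (104−66.6)²/66.6 + (37−40.7)²/40.7 + (89−70.3)²/70.3 + (40−62.9)²/62.9
   = 3.8345 + 1.3018 + 2.3118 + 21.0024 + 0.3364 + 4.9743 + 8.3372
Sum = 42.098
df = 6. Since 42.098 > 14.449, we reject H₀.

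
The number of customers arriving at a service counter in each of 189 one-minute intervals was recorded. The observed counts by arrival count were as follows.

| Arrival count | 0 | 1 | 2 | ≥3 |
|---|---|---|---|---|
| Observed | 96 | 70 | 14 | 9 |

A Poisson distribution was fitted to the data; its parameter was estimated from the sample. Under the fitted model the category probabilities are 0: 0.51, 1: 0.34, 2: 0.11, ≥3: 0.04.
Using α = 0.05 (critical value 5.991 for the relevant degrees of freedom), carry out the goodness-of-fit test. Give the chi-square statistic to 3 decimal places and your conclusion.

3.006; do not reject

Expected counts E_i = n·p_i: 189×0.51 = 96.39, 189×0.34 = 64.26, 189×0.11 = 20.79, 189×0.04 = 7.56.
0: (96 − 96.39)²/96.39 = 0.1521/96.39 = 0.0016
1: (70 − 64.26)²/64.26 = 32.9476/64.26 = 0.5127
2: (14 − 20.79)²/20.79 = 46.1041/20.79 = 2.2176
≥3: (9 − 7.56)²/7.56 = 2.0736/7.56 = 0.2743
Sum = 3.006
df = 2. Since 3.006 < 5.991, we do not reject H₀.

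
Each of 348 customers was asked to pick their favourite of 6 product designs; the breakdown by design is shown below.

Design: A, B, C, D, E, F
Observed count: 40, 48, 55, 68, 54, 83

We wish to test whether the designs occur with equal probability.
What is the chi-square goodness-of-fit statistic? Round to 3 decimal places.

Expected count for each of the 6 categories: 348/6 = 58.
χ² = (40−58)²/58 + (48−58)²/58 + (55−58)²/58 + (68−58)²/58 + (54−58)²/58 + (83−58)²/58
   = 5.5862 + 1.7241 + 0.1552 + 1.7241 + 0.2759 + 10.7759
Sum = 20.241

20.241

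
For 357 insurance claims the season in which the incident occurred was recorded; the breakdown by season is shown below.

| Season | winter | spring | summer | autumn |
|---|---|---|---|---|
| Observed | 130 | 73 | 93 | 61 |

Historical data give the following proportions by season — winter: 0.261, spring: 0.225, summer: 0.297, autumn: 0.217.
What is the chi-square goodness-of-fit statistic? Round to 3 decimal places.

Expected counts E_i = n·p_i: 357×0.261 = 93.177, 357×0.225 = 80.325, 357×0.297 = 106.029, 357×0.217 = 77.469.
winter: (130 − 93.177)²/93.177 = 1355.933329/93.177 = 14.5522
spring: (73 − 80.325)²/80.325 = 53.655625/80.325 = 0.6680
summer: (93 − 106.029)²/106.029 = 169.754841/106.029 = 1.6010
autumn: (61 − 77.469)²/77.469 = 271.227961/77.469 = 3.5011
Sum = 20.322

20.322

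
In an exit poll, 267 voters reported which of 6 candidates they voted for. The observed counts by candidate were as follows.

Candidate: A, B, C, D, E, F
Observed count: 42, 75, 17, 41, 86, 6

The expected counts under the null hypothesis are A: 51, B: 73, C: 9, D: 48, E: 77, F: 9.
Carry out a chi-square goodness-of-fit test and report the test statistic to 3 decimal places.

A: (42 − 51)²/51 = 81/51 = 1.5882
B: (75 − 73)²/73 = 4/73 = 0.0548
C: (17 − 9)²/9 = 64/9 = 7.1111
D: (41 − 48)²/48 = 49/48 = 1.0208
E: (86 − 77)²/77 = 81/77 = 1.0519
F: (6 − 9)²/9 = 9/9 = 1.0000
Sum = 11.827

11.827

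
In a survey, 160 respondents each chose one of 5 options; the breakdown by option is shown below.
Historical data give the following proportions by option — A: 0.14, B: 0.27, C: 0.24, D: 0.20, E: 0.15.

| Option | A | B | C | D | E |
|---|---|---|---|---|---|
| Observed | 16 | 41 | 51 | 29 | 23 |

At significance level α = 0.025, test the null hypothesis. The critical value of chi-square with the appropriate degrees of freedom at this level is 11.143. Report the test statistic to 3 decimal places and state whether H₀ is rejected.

6.398; do not reject

Expected counts E_i = n·p_i: 160×0.14 = 22.4, 160×0.27 = 43.2, 160×0.24 = 38.4, 160×0.20 = 32, 160×0.15 = 24.
cat         O        E   (O−E)²/E
A          16     22.4     1.8286
B          41     43.2     0.1120
C          51     38.4     4.1344
D          29       32     0.2813
E          23       24     0.0417
Sum = 6.398
df = 4. Since 6.398 < 11.143, we do not reject H₀.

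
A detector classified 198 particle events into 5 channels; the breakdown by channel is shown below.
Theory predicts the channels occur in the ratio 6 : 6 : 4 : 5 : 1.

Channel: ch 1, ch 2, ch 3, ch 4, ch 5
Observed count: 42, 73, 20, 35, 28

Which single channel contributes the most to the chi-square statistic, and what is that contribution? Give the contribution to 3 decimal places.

ch 5, 40.111

Ratio total = 22. Expected counts: 198×6/22 = 54, 198×6/22 = 54, 198×4/22 = 36, 198×5/22 = 45, 198×1/22 = 9.
cat         O        E   (O−E)²/E
ch 1       42       54     2.6667
ch 2       73       54     6.6852
ch 3       20       36     7.1111
ch 4       35       45     2.2222
ch 5       28        9    40.1111
The largest term is for ch 5: 40.111.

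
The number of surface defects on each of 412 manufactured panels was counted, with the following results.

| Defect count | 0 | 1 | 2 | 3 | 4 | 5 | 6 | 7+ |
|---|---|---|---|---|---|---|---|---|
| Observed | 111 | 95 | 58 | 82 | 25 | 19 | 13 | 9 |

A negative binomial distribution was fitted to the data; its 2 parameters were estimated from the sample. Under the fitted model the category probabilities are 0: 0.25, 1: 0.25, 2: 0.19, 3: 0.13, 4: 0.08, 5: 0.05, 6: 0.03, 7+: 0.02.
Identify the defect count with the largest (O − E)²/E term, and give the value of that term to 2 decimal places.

Expected counts E_i = n·p_i: 412×0.25 = 103, 412×0.25 = 103, 412×0.19 = 78.28, 412×0.13 = 53.56, 412×0.08 = 32.96, 412×0.05 = 20.6, 412×0.03 = 12.36, 412×0.02 = 8.24.
cat         O        E   (O−E)²/E
0         111      103      0.621
1          95      103      0.621
2          58    78.28      5.254
3          82    53.56     15.101
4          25    32.96      1.922
5          19     20.6      0.124
6          13    12.36      0.033
7+          9     8.24      0.070
The largest term is for 3: 15.10.

3, 15.10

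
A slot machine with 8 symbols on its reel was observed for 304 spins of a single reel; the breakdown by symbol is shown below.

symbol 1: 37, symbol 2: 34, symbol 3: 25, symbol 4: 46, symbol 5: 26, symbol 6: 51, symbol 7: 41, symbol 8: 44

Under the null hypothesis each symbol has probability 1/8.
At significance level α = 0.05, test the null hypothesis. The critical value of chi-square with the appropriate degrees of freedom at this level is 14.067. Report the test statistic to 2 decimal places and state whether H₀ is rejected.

16.00; reject

Under H₀ each category has probability 1/8, so each expected count is 304/8 = 38.
cat           O        E   (O−E)²/E
symbol 1     37       38      0.026
symbol 2     34       38      0.421
symbol 3     25       38      4.447
symbol 4     46       38      1.684
symbol 5     26       38      3.789
symbol 6     51       38      4.447
symbol 7     41       38      0.237
symbol 8     44       38      0.947
Sum = 16.00
df = 7. Since 16.00 > 14.067, we reject H₀.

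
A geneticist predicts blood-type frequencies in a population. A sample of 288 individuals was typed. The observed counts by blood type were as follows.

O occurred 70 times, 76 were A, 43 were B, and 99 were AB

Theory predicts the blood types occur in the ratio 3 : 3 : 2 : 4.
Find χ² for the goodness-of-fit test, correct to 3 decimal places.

0.892

Ratio total = 12. Expected counts: 288×3/12 = 72, 288×3/12 = 72, 288×2/12 = 48, 288×4/12 = 96.
cat         O        E   (O−E)²/E
O          70       72     0.0556
A          76       72     0.2222
B          43       48     0.5208
AB         99       96     0.0938
Sum = 0.892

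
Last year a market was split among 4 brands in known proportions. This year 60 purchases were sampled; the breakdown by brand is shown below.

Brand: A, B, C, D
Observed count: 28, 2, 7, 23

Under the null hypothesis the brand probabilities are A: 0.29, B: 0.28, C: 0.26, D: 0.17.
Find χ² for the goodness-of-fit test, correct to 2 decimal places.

Expected counts E_i = n·p_i: 60×0.29 = 17.4, 60×0.28 = 16.8, 60×0.26 = 15.6, 60×0.17 = 10.2.
χ² = (28−17.4)²/17.4 + (2−16.8)²/16.8 + (7−15.6)²/15.6 + (23−10.2)²/10.2
   = 6.457 + 13.038 + 4.741 + 16.063
Sum = 40.30

40.30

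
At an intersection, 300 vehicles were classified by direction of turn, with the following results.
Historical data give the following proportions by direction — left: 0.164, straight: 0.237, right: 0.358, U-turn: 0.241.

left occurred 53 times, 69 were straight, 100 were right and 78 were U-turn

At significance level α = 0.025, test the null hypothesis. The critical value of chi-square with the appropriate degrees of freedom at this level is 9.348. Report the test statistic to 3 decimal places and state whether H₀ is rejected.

Expected counts E_i = n·p_i: 300×0.164 = 49.2, 300×0.237 = 71.1, 300×0.358 = 107.4, 300×0.241 = 72.3.
χ² = (53−49.2)²/49.2 + (69−71.1)²/71.1 + (100−107.4)²/107.4 + (78−72.3)²/72.3
   = 0.2935 + 0.0620 + 0.5099 + 0.4494
Sum = 1.315
df = 3. Since 1.315 < 9.348, we do not reject H₀.

1.315; do not reject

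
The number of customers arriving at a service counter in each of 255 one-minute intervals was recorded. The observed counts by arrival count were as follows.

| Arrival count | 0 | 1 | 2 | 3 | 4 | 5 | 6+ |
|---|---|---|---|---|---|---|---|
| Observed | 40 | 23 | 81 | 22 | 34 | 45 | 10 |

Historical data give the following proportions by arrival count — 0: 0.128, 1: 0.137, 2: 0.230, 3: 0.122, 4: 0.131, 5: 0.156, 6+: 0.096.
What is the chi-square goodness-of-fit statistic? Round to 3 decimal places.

26.182

Expected counts E_i = n·p_i: 255×0.128 = 32.64, 255×0.137 = 34.935, 255×0.230 = 58.65, 255×0.122 = 31.11, 255×0.131 = 33.405, 255×0.156 = 39.78, 255×0.096 = 24.48.
0: (40 − 32.64)²/32.64 = 54.1696/32.64 = 1.6596
1: (23 − 34.935)²/34.935 = 142.444225/34.935 = 4.0774
2: (81 − 58.65)²/58.65 = 499.5225/58.65 = 8.5170
3: (22 − 31.11)²/31.11 = 82.9921/31.11 = 2.6677
4: (34 − 33.405)²/33.405 = 0.354025/33.405 = 0.0106
5: (45 − 39.78)²/39.78 = 27.2484/39.78 = 0.6850
6+: (10 − 24.48)²/24.48 = 209.6704/24.48 = 8.5650
Sum = 26.182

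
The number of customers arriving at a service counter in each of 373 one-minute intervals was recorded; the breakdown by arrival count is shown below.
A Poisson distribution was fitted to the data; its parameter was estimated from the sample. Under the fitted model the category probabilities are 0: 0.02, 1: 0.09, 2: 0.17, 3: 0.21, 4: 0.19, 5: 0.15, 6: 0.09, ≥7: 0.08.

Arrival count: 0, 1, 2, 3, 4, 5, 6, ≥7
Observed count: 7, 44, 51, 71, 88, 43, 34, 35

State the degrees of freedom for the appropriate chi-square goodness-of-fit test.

6

There are k = 8 categories and 1 parameter estimated from the data, so df = 8 − 1 − 1 = 6.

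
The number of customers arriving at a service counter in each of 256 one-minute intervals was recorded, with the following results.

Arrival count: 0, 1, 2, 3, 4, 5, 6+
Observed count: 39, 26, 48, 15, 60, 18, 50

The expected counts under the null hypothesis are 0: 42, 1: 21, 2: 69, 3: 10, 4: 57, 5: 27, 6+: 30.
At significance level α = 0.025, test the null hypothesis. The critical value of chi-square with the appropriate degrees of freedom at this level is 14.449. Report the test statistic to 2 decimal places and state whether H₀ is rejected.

χ² = (39−42)²/42 + (26−21)²/21 + (48−69)²/69 + (15−10)²/10 + (60−57)²/57 + (18−27)²/27 + (50−30)²/30
   = 0.214 + 1.190 + 6.391 + 2.500 + 0.158 + 3.000 + 13.333
Sum = 26.79
df = 6. Since 26.79 > 14.449, we reject H₀.

26.79; reject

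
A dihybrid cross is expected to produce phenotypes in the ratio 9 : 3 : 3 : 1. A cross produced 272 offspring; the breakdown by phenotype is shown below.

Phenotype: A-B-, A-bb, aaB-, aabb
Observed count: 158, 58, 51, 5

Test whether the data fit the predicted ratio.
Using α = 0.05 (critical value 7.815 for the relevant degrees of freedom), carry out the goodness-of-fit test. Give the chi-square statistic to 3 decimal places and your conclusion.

9.595; reject

Ratio total = 16. Expected counts: 272×9/16 = 153, 272×3/16 = 51, 272×3/16 = 51, 272×1/16 = 17.
cat         O        E   (O−E)²/E
A-B-      158      153     0.1634
A-bb       58       51     0.9608
aaB-       51       51     0.0000
aabb        5       17     8.4706
Sum = 9.595
df = 3. Since 9.595 > 7.815, we reject H₀.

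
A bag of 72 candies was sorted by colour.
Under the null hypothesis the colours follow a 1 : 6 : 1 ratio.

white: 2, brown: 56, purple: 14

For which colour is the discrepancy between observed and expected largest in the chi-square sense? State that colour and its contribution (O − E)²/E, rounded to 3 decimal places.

white, 5.444

Ratio total = 8. Expected counts: 72×1/8 = 9, 72×6/8 = 54, 72×1/8 = 9.
χ² = (2−9)²/9 + (56−54)²/54 + (14−9)²/9
   = 5.4444 + 0.0741 + 2.7778
The largest term is for white: 5.444.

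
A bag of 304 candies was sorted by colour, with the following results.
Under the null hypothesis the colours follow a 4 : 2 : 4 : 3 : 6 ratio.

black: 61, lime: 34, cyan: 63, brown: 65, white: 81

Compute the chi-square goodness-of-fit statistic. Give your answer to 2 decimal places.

8.65

Ratio total = 19. Expected counts: 304×4/19 = 64, 304×2/19 = 32, 304×4/19 = 64, 304×3/19 = 48, 304×6/19 = 96.
cat         O        E   (O−E)²/E
black      61       64      0.141
lime       34       32      0.125
cyan       63       64      0.016
brown      65       48      6.021
white      81       96      2.344
Sum = 8.65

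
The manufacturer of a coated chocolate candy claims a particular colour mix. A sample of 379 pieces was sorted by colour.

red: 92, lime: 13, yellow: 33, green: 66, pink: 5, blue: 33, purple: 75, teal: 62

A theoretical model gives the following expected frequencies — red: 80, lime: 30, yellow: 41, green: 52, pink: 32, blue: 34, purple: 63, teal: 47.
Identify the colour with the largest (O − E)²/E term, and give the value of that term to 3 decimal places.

cat         O        E   (O−E)²/E
red        92       80     1.8000
lime       13       30     9.6333
yellow     33       41     1.5610
green      66       52     3.7692
pink        5       32    22.7813
blue       33       34     0.0294
purple     75       63     2.2857
teal       62       47     4.7872
The largest term is for pink: 22.781.

pink, 22.781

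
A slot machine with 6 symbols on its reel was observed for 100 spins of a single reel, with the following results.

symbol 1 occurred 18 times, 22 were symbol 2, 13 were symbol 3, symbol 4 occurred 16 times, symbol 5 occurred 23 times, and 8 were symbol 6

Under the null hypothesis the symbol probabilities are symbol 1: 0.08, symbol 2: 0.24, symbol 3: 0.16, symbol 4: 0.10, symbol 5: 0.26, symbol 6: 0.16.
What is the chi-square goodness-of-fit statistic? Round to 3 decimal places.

Expected counts E_i = n·p_i: 100×0.08 = 8, 100×0.24 = 24, 100×0.16 = 16, 100×0.10 = 10, 100×0.26 = 26, 100×0.16 = 16.
cat           O        E   (O−E)²/E
symbol 1     18        8    12.5000
symbol 2     22       24     0.1667
symbol 3     13       16     0.5625
symbol 4     16       10     3.6000
symbol 5     23       26     0.3462
symbol 6      8       16     4.0000
Sum = 21.175

21.175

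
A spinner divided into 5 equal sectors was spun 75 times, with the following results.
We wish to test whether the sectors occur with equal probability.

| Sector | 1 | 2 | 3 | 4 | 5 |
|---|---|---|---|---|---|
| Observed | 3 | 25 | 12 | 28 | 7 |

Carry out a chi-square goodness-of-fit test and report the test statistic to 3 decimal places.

Expected count for each of the 5 categories: 75/5 = 15.
χ² = (3−15)²/15 + (25−15)²/15 + (12−15)²/15 + (28−15)²/15 + (7−15)²/15
   = 9.6000 + 6.6667 + 0.6000 + 11.2667 + 4.2667
Sum = 32.400

32.400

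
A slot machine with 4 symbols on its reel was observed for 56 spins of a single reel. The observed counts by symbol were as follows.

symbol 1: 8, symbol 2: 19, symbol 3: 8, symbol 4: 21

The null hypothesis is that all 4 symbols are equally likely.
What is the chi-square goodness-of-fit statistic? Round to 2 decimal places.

10.43

Under H₀ each category has probability 1/4, so each expected count is 56/4 = 14.
cat           O        E   (O−E)²/E
symbol 1      8       14      2.571
symbol 2     19       14      1.786
symbol 3      8       14      2.571
symbol 4     21       14      3.500
Sum = 10.43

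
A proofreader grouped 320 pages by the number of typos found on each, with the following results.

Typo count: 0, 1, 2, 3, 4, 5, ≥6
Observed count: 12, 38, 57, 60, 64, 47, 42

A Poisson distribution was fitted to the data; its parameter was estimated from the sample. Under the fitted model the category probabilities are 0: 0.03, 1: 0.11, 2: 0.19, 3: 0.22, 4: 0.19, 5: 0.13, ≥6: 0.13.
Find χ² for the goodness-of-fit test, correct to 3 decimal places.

3.470

Expected counts E_i = n·p_i: 320×0.03 = 9.6, 320×0.11 = 35.2, 320×0.19 = 60.8, 320×0.22 = 70.4, 320×0.19 = 60.8, 320×0.13 = 41.6, 320×0.13 = 41.6.
0: (12 − 9.6)²/9.6 = 5.76/9.6 = 0.6000
1: (38 − 35.2)²/35.2 = 7.84/35.2 = 0.2227
2: (57 − 60.8)²/60.8 = 14.44/60.8 = 0.2375
3: (60 − 70.4)²/70.4 = 108.16/70.4 = 1.5364
4: (64 − 60.8)²/60.8 = 10.24/60.8 = 0.1684
5: (47 − 41.6)²/41.6 = 29.16/41.6 = 0.7010
≥6: (42 − 41.6)²/41.6 = 0.16/41.6 = 0.0038
Sum = 3.470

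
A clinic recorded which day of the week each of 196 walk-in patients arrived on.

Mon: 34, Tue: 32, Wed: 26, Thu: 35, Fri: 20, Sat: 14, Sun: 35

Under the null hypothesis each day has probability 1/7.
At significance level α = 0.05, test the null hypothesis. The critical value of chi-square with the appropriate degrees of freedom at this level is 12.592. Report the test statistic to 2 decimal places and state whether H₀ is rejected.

Expected count for each of the 7 categories: 196/7 = 28.
cat         O        E   (O−E)²/E
Mon        34       28      1.286
Tue        32       28      0.571
Wed        26       28      0.143
Thu        35       28      1.750
Fri        20       28      2.286
Sat        14       28      7.000
Sun        35       28      1.750
Sum = 14.79
df = 6. Since 14.79 > 12.592, we reject H₀.

14.79; reject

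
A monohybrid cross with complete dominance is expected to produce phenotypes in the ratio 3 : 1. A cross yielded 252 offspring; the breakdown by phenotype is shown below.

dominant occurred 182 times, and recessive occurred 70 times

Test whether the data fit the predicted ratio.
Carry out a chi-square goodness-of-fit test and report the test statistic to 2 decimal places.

Ratio total = 4. Expected counts: 252×3/4 = 189, 252×1/4 = 63.
χ² = (182−189)²/189 + (70−63)²/63
   = 0.259 + 0.778
Sum = 1.04

1.04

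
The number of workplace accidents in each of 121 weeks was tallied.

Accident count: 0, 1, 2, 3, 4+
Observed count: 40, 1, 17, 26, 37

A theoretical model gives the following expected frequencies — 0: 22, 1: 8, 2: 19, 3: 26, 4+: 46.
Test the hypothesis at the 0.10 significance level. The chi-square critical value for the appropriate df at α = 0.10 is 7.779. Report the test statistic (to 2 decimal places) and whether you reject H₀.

22.82; reject

χ² = (40−22)²/22 + (1−8)²/8 + (17−19)²/19 + (26−26)²/26 + (37−46)²/46
   = 14.727 + 6.125 + 0.211 + 0.000 + 1.761
Sum = 22.82
df = 4. Since 22.82 > 7.779, we reject H₀.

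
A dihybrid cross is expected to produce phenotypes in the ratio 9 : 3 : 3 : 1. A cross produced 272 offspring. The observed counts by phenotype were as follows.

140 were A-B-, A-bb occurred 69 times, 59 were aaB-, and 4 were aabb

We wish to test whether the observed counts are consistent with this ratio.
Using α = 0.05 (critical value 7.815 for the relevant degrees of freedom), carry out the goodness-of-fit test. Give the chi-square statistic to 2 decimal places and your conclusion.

18.65; reject

Ratio total = 16. Expected counts: 272×9/16 = 153, 272×3/16 = 51, 272×3/16 = 51, 272×1/16 = 17.
χ² = (140−153)²/153 + (69−51)²/51 + (59−51)²/51 + (4−17)²/17
   = 1.105 + 6.353 + 1.255 + 9.941
Sum = 18.65
df = 3. Since 18.65 > 7.815, we reject H₀.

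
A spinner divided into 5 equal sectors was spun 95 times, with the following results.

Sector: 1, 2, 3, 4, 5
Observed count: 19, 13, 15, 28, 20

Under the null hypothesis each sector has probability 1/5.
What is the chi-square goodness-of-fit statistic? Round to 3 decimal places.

7.053

Expected count for each of the 5 categories: 95/5 = 19.
cat         O        E   (O−E)²/E
1          19       19     0.0000
2          13       19     1.8947
3          15       19     0.8421
4          28       19     4.2632
5          20       19     0.0526
Sum = 7.053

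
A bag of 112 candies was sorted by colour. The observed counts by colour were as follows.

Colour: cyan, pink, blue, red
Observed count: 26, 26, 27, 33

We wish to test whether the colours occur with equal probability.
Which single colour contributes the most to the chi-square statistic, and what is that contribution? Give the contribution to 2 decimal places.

Expected count for each of the 4 categories: 112/4 = 28.
χ² = (26−28)²/28 + (26−28)²/28 + (27−28)²/28 + (33−28)²/28
   = 0.143 + 0.143 + 0.036 + 0.893
The largest term is for red: 0.89.

red, 0.89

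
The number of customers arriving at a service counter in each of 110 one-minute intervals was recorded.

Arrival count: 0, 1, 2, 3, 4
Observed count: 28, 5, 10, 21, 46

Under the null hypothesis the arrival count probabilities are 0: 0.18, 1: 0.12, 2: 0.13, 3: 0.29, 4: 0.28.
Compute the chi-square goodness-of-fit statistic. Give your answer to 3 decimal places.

21.009

Expected counts E_i = n·p_i: 110×0.18 = 19.8, 110×0.12 = 13.2, 110×0.13 = 14.3, 110×0.29 = 31.9, 110×0.28 = 30.8.
cat         O        E   (O−E)²/E
0          28     19.8     3.3960
1           5     13.2     5.0939
2          10     14.3     1.2930
3          21     31.9     3.7245
4          46     30.8     7.5013
Sum = 21.009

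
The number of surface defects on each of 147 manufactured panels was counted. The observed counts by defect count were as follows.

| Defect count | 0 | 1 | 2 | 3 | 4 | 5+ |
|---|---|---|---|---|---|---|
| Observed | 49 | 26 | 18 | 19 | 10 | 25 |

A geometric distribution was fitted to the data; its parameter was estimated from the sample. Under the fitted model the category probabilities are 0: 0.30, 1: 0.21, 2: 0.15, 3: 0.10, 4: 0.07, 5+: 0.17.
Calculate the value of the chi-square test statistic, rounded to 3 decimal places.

3.323

Expected counts E_i = n·p_i: 147×0.30 = 44.1, 147×0.21 = 30.87, 147×0.15 = 22.05, 147×0.10 = 14.7, 147×0.07 = 10.29, 147×0.17 = 24.99.
0: (49 − 44.1)²/44.1 = 24.01/44.1 = 0.5444
1: (26 − 30.87)²/30.87 = 23.7169/30.87 = 0.7683
2: (18 − 22.05)²/22.05 = 16.4025/22.05 = 0.7439
3: (19 − 14.7)²/14.7 = 18.49/14.7 = 1.2578
4: (10 − 10.29)²/10.29 = 0.0841/10.29 = 0.0082
5+: (25 − 24.99)²/24.99 = 0.0001/24.99 = 0.0000
Sum = 3.323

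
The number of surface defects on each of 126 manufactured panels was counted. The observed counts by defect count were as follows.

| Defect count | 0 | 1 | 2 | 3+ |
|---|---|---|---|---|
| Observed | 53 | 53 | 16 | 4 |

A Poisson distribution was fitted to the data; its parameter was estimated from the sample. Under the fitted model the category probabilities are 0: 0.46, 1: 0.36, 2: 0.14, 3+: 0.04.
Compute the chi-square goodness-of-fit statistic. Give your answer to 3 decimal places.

2.078

Expected counts E_i = n·p_i: 126×0.46 = 57.96, 126×0.36 = 45.36, 126×0.14 = 17.64, 126×0.04 = 5.04.
cat         O        E   (O−E)²/E
0          53    57.96     0.4245
1          53    45.36     1.2868
2          16    17.64     0.1525
3+          4     5.04     0.2146
Sum = 2.078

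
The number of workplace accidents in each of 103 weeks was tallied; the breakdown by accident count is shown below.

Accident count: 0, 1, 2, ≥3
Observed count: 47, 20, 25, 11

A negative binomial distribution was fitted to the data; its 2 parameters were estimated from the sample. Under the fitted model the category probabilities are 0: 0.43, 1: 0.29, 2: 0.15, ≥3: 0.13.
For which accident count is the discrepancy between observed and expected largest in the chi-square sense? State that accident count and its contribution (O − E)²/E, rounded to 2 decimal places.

Expected counts E_i = n·p_i: 103×0.43 = 44.29, 103×0.29 = 29.87, 103×0.15 = 15.45, 103×0.13 = 13.39.
0: (47 − 44.29)²/44.29 = 7.3441/44.29 = 0.166
1: (20 − 29.87)²/29.87 = 97.4169/29.87 = 3.261
2: (25 − 15.45)²/15.45 = 91.2025/15.45 = 5.903
≥3: (11 − 13.39)²/13.39 = 5.7121/13.39 = 0.427
The largest term is for 2: 5.90.

2, 5.90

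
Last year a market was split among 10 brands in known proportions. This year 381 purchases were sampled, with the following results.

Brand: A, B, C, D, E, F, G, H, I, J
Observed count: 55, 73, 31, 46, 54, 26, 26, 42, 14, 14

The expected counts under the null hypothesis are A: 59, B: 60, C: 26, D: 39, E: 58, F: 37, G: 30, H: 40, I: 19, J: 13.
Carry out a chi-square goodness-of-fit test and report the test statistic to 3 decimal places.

A: (55 − 59)²/59 = 16/59 = 0.2712
B: (73 − 60)²/60 = 169/60 = 2.8167
C: (31 − 26)²/26 = 25/26 = 0.9615
D: (46 − 39)²/39 = 49/39 = 1.2564
E: (54 − 58)²/58 = 16/58 = 0.2759
F: (26 − 37)²/37 = 121/37 = 3.2703
G: (26 − 30)²/30 = 16/30 = 0.5333
H: (42 − 40)²/40 = 4/40 = 0.1000
I: (14 − 19)²/19 = 25/19 = 1.3158
J: (14 − 13)²/13 = 1/13 = 0.0769
Sum = 10.878

10.878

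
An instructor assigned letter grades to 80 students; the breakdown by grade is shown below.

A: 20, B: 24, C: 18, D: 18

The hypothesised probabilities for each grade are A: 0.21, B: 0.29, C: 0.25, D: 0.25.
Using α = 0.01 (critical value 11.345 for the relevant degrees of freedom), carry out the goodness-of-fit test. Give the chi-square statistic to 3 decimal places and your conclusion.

1.037; do not reject

Expected counts E_i = n·p_i: 80×0.21 = 16.8, 80×0.29 = 23.2, 80×0.25 = 20, 80×0.25 = 20.
A: (20 − 16.8)²/16.8 = 10.24/16.8 = 0.6095
B: (24 − 23.2)²/23.2 = 0.64/23.2 = 0.0276
C: (18 − 20)²/20 = 4/20 = 0.2000
D: (18 − 20)²/20 = 4/20 = 0.2000
Sum = 1.037
df = 3. Since 1.037 < 11.345, we do not reject H₀.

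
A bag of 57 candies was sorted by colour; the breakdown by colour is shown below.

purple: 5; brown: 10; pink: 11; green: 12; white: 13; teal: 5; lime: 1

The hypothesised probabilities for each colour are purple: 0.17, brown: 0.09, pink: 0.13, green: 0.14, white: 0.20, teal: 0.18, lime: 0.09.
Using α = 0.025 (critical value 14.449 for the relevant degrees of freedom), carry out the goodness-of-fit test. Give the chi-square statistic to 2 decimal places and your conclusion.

16.90; reject

Expected counts E_i = n·p_i: 57×0.17 = 9.69, 57×0.09 = 5.13, 57×0.13 = 7.41, 57×0.14 = 7.98, 57×0.20 = 11.4, 57×0.18 = 10.26, 57×0.09 = 5.13.
χ² = (5−9.69)²/9.69 + (10−5.13)²/5.13 + (11−7.41)²/7.41 + (12−7.98)²/7.98 + (13−11.4)²/11.4 + (5−10.26)²/10.26 + (1−5.13)²/5.13
   = 2.270 + 4.623 + 1.739 + 2.025 + 0.225 + 2.697 + 3.325
Sum = 16.90
df = 6. Since 16.90 > 14.449, we reject H₀.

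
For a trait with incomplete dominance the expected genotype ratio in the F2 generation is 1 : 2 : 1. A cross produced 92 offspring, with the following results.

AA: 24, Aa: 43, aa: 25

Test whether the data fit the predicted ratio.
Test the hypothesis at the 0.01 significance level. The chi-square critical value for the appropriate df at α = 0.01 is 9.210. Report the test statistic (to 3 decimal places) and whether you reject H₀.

0.413; do not reject

Ratio total = 4. Expected counts: 92×1/4 = 23, 92×2/4 = 46, 92×1/4 = 23.
cat         O        E   (O−E)²/E
AA         24       23     0.0435
Aa         43       46     0.1957
aa         25       23     0.1739
Sum = 0.413
df = 2. Since 0.413 < 9.210, we do not reject H₀.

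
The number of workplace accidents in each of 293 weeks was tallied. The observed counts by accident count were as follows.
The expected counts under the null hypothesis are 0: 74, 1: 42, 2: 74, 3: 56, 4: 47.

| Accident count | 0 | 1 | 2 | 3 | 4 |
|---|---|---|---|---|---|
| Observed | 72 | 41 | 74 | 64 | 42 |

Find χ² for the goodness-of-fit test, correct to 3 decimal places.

1.753

0: (72 − 74)²/74 = 4/74 = 0.0541
1: (41 − 42)²/42 = 1/42 = 0.0238
2: (74 − 74)²/74 = 0/74 = 0.0000
3: (64 − 56)²/56 = 64/56 = 1.1429
4: (42 − 47)²/47 = 25/47 = 0.5319
Sum = 1.753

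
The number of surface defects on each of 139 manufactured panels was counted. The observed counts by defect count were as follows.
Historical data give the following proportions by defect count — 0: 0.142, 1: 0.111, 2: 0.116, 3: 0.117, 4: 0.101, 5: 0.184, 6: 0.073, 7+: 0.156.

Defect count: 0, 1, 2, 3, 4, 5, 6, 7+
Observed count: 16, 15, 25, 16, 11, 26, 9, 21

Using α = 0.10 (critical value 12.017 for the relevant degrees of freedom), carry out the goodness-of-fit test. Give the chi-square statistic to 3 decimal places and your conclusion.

6.426; do not reject

Expected counts E_i = n·p_i: 139×0.142 = 19.738, 139×0.111 = 15.429, 139×0.116 = 16.124, 139×0.117 = 16.263, 139×0.101 = 14.039, 139×0.184 = 25.576, 139×0.073 = 10.147, 139×0.156 = 21.684.
χ² = (16−19.738)²/19.738 + (15−15.429)²/15.429 + (25−16.124)²/16.124 + (16−16.263)²/16.263 + (11−14.039)²/14.039 + (26−25.576)²/25.576 + (9−10.147)²/10.147 + (21−21.684)²/21.684
   = 0.7079 + 0.0119 + 4.8861 + 0.0043 + 0.6578 + 0.0070 + 0.1297 + 0.0216
Sum = 6.426
df = 7. Since 6.426 < 12.017, we do not reject H₀.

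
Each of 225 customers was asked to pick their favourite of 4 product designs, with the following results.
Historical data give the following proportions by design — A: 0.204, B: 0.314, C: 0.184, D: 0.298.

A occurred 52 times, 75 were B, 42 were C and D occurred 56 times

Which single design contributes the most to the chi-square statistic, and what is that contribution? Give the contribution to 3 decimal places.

Expected counts E_i = n·p_i: 225×0.204 = 45.9, 225×0.314 = 70.65, 225×0.184 = 41.4, 225×0.298 = 67.05.
χ² = (52−45.9)²/45.9 + (75−70.65)²/70.65 + (42−41.4)²/41.4 + (56−67.05)²/67.05
   = 0.8107 + 0.2678 + 0.0087 + 1.8211
The largest term is for D: 1.821.

D, 1.821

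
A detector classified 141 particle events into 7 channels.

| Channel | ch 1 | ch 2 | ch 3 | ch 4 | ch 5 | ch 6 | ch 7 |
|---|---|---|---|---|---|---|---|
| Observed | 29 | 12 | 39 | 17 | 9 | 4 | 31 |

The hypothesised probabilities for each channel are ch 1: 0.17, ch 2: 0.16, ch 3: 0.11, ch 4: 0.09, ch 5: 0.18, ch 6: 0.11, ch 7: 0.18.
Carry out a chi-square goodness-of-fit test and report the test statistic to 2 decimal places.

63.40

Expected counts E_i = n·p_i: 141×0.17 = 23.97, 141×0.16 = 22.56, 141×0.11 = 15.51, 141×0.09 = 12.69, 141×0.18 = 25.38, 141×0.11 = 15.51, 141×0.18 = 25.38.
cat         O        E   (O−E)²/E
ch 1       29    23.97      1.056
ch 2       12    22.56      4.943
ch 3       39    15.51     35.576
ch 4       17    12.69      1.464
ch 5        9    25.38     10.571
ch 6        4    15.51      8.542
ch 7       31    25.38      1.244
Sum = 63.40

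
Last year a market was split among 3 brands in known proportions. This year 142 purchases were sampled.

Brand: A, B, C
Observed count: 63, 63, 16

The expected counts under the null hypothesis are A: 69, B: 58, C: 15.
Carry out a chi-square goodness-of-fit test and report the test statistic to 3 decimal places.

1.019

χ² = (63−69)²/69 + (63−58)²/58 + (16−15)²/15
   = 0.5217 + 0.4310 + 0.0667
Sum = 1.019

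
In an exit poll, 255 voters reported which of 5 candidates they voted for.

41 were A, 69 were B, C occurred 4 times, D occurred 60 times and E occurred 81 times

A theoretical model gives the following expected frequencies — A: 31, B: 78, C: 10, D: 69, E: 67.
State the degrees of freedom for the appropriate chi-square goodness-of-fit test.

4

There are k = 5 categories and no parameters were estimated from the data, so df = 5 − 1 = 4.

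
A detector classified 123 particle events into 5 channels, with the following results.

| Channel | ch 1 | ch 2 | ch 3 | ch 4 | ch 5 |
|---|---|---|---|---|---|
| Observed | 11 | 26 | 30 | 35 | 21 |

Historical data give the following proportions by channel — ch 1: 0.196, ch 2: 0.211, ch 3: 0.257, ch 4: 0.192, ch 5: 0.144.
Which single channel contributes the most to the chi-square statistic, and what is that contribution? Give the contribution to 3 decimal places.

ch 1, 7.127

Expected counts E_i = n·p_i: 123×0.196 = 24.108, 123×0.211 = 25.953, 123×0.257 = 31.611, 123×0.192 = 23.616, 123×0.144 = 17.712.
χ² = (11−24.108)²/24.108 + (26−25.953)²/25.953 + (30−31.611)²/31.611 + (35−23.616)²/23.616 + (21−17.712)²/17.712
   = 7.1271 + 0.0001 + 0.0821 + 5.4876 + 0.6104
The largest term is for ch 1: 7.127.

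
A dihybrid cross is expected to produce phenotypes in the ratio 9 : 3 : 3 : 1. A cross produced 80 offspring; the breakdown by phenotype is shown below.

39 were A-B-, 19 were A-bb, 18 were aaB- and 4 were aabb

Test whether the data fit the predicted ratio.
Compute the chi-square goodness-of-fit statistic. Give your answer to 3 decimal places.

2.667

Ratio total = 16. Expected counts: 80×9/16 = 45, 80×3/16 = 15, 80×3/16 = 15, 80×1/16 = 5.
χ² = (39−45)²/45 + (19−15)²/15 + (18−15)²/15 + (4−5)²/5
   = 0.8000 + 1.0667 + 0.6000 + 0.2000
Sum = 2.667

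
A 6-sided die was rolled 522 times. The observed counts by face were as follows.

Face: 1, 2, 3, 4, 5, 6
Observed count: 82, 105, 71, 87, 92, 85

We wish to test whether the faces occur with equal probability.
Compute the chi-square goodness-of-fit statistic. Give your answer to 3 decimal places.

Under H₀ each category has probability 1/6, so each expected count is 522/6 = 87.
1: (82 − 87)²/87 = 25/87 = 0.2874
2: (105 − 87)²/87 = 324/87 = 3.7241
3: (71 − 87)²/87 = 256/87 = 2.9425
4: (87 − 87)²/87 = 0/87 = 0.0000
5: (92 − 87)²/87 = 25/87 = 0.2874
6: (85 − 87)²/87 = 4/87 = 0.0460
Sum = 7.287

7.287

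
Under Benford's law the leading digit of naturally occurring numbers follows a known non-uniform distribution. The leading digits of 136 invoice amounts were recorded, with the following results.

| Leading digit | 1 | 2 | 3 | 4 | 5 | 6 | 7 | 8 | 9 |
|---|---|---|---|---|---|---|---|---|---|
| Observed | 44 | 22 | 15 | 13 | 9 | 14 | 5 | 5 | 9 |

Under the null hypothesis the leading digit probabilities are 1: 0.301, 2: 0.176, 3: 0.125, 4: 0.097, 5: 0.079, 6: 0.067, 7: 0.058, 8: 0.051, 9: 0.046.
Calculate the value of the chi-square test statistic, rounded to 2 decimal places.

6.33

Expected counts E_i = n·p_i: 136×0.301 = 40.936, 136×0.176 = 23.936, 136×0.125 = 17, 136×0.097 = 13.192, 136×0.079 = 10.744, 136×0.067 = 9.112, 136×0.058 = 7.888, 136×0.051 = 6.936, 136×0.046 = 6.256.
1: (44 − 40.936)²/40.936 = 9.388096/40.936 = 0.229
2: (22 − 23.936)²/23.936 = 3.748096/23.936 = 0.157
3: (15 − 17)²/17 = 4/17 = 0.235
4: (13 − 13.192)²/13.192 = 0.036864/13.192 = 0.003
5: (9 − 10.744)²/10.744 = 3.041536/10.744 = 0.283
6: (14 − 9.112)²/9.112 = 23.892544/9.112 = 2.622
7: (5 − 7.888)²/7.888 = 8.340544/7.888 = 1.057
8: (5 − 6.936)²/6.936 = 3.748096/6.936 = 0.540
9: (9 − 6.256)²/6.256 = 7.529536/6.256 = 1.204
Sum = 6.33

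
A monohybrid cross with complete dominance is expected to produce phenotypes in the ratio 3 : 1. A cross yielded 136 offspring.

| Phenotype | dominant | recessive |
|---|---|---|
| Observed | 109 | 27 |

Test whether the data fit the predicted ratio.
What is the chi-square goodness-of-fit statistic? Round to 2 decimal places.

Ratio total = 4. Expected counts: 136×3/4 = 102, 136×1/4 = 34.
χ² = (109−102)²/102 + (27−34)²/34
   = 0.480 + 1.441
Sum = 1.92

1.92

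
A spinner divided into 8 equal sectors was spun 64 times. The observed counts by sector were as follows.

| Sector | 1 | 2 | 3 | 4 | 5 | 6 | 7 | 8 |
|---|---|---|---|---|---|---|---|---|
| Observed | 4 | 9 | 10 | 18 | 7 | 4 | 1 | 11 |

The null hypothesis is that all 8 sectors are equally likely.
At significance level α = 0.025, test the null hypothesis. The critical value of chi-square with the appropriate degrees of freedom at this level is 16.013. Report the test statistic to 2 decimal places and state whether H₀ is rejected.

24.50; reject

Under H₀ each category has probability 1/8, so each expected count is 64/8 = 8.
1: (4 − 8)²/8 = 16/8 = 2.000
2: (9 − 8)²/8 = 1/8 = 0.125
3: (10 − 8)²/8 = 4/8 = 0.500
4: (18 − 8)²/8 = 100/8 = 12.500
5: (7 − 8)²/8 = 1/8 = 0.125
6: (4 − 8)²/8 = 16/8 = 2.000
7: (1 − 8)²/8 = 49/8 = 6.125
8: (11 − 8)²/8 = 9/8 = 1.125
Sum = 24.50
df = 7. Since 24.50 > 16.013, we reject H₀.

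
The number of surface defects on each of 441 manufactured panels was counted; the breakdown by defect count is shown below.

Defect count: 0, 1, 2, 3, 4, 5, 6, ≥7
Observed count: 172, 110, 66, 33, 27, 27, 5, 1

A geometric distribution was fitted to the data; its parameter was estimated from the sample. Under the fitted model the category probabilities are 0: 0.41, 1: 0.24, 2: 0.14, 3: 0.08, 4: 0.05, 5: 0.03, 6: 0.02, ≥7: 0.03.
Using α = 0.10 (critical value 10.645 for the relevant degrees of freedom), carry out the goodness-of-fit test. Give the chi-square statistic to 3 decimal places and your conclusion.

Expected counts E_i = n·p_i: 441×0.41 = 180.81, 441×0.24 = 105.84, 441×0.14 = 61.74, 441×0.08 = 35.28, 441×0.05 = 22.05, 441×0.03 = 13.23, 441×0.02 = 8.82, 441×0.03 = 13.23.
0: (172 − 180.81)²/180.81 = 77.6161/180.81 = 0.4293
1: (110 − 105.84)²/105.84 = 17.3056/105.84 = 0.1635
2: (66 − 61.74)²/61.74 = 18.1476/61.74 = 0.2939
3: (33 − 35.28)²/35.28 = 5.1984/35.28 = 0.1473
4: (27 − 22.05)²/22.05 = 24.5025/22.05 = 1.1112
5: (27 − 13.23)²/13.23 = 189.6129/13.23 = 14.3320
6: (5 − 8.82)²/8.82 = 14.5924/8.82 = 1.6545
≥7: (1 − 13.23)²/13.23 = 149.5729/13.23 = 11.3056
Sum = 29.437
df = 6. Since 29.437 > 10.645, we reject H₀.

29.437; reject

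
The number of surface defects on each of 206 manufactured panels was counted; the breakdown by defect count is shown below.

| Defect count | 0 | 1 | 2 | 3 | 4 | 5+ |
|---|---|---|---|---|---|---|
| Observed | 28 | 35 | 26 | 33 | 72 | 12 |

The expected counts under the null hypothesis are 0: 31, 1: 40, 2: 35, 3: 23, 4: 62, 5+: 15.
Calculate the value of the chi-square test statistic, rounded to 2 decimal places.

9.79

χ² = (28−31)²/31 + (35−40)²/40 + (26−35)²/35 + (33−23)²/23 + (72−62)²/62 + (12−15)²/15
   = 0.290 + 0.625 + 2.314 + 4.348 + 1.613 + 0.600
Sum = 9.79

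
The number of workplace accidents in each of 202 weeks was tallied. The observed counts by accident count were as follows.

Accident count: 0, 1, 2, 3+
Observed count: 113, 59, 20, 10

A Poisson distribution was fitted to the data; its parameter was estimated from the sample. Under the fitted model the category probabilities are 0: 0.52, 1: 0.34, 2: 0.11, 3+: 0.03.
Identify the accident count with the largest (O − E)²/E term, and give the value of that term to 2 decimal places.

3+, 2.56

Expected counts E_i = n·p_i: 202×0.52 = 105.04, 202×0.34 = 68.68, 202×0.11 = 22.22, 202×0.03 = 6.06.
χ² = (113−105.04)²/105.04 + (59−68.68)²/68.68 + (20−22.22)²/22.22 + (10−6.06)²/6.06
   = 0.603 + 1.364 + 0.222 + 2.562
The largest term is for 3+: 2.56.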